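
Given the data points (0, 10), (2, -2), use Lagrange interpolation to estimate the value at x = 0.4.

Lagrange interpolation formula:
P(x) = Σ yᵢ × Lᵢ(x)
where Lᵢ(x) = Π_{j≠i} (x - xⱼ)/(xᵢ - xⱼ)

L_0(0.4) = (0.4 - 2)/(0 - 2) = 0.800000
L_1(0.4) = (0.4 - 0)/(2 - 0) = 0.200000

P(0.4) = 10×L_0(0.4) + (-2)×L_1(0.4)
P(0.4) = 7.600000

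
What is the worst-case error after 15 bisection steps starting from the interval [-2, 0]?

Bisection error bound: |error| ≤ (b-a)/2^n
|error| ≤ (0 - (-2))/2^15 = 2/2^15
|error| ≤ 0.0000610352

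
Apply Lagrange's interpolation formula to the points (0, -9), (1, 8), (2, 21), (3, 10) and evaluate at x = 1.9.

Lagrange interpolation formula:
P(x) = Σ yᵢ × Lᵢ(x)
where Lᵢ(x) = Π_{j≠i} (x - xⱼ)/(xᵢ - xⱼ)

L_0(1.9) = (1.9 - 1)/(0 - 1) × (1.9 - 2)/(0 - 2) × (1.9 - 3)/(0 - 3) = -0.016500
L_1(1.9) = (1.9 - 0)/(1 - 0) × (1.9 - 2)/(1 - 2) × (1.9 - 3)/(1 - 3) = 0.104500
L_2(1.9) = (1.9 - 0)/(2 - 0) × (1.9 - 1)/(2 - 1) × (1.9 - 3)/(2 - 3) = 0.940500
L_3(1.9) = (1.9 - 0)/(3 - 0) × (1.9 - 1)/(3 - 1) × (1.9 - 2)/(3 - 2) = -0.028500

P(1.9) = (-9)×L_0(1.9) + 8×L_1(1.9) + 21×L_2(1.9) + 10×L_3(1.9)
P(1.9) = 20.450000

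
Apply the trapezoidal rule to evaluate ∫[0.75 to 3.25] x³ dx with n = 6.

f(x) = x³
a = 0.75, b = 3.25, n = 6
h = (b - a)/n = 0.416667

Trapezoidal rule: (h/2)[f(x₀) + 2f(x₁) + 2f(x₂) + ... + f(xₙ)]

x_0 = 0.7500, f(x_0) = 0.421875, coefficient = 1
x_1 = 1.1667, f(x_1) = 1.587963, coefficient = 2
x_2 = 1.5833, f(x_2) = 3.969329, coefficient = 2
x_3 = 2.0000, f(x_3) = 8.000000, coefficient = 2
x_4 = 2.4167, f(x_4) = 14.114005, coefficient = 2
x_5 = 2.8333, f(x_5) = 22.745370, coefficient = 2
x_6 = 3.2500, f(x_6) = 34.328125, coefficient = 1

I ≈ (0.416667/2) × 135.583333 = 28.246528
Exact value: 27.812500
Error: 0.434028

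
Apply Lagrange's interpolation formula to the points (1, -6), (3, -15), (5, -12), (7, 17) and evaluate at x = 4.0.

Lagrange interpolation formula:
P(x) = Σ yᵢ × Lᵢ(x)
where Lᵢ(x) = Π_{j≠i} (x - xⱼ)/(xᵢ - xⱼ)

L_0(4.0) = (4.0 - 3)/(1 - 3) × (4.0 - 5)/(1 - 5) × (4.0 - 7)/(1 - 7) = -0.062500
L_1(4.0) = (4.0 - 1)/(3 - 1) × (4.0 - 5)/(3 - 5) × (4.0 - 7)/(3 - 7) = 0.562500
L_2(4.0) = (4.0 - 1)/(5 - 1) × (4.0 - 3)/(5 - 3) × (4.0 - 7)/(5 - 7) = 0.562500
L_3(4.0) = (4.0 - 1)/(7 - 1) × (4.0 - 3)/(7 - 3) × (4.0 - 5)/(7 - 5) = -0.062500

P(4.0) = (-6)×L_0(4.0) + (-15)×L_1(4.0) + (-12)×L_2(4.0) + 17×L_3(4.0)
P(4.0) = -15.875000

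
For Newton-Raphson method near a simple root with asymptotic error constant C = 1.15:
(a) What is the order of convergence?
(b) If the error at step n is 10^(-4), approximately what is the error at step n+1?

(a) Newton-Raphson has quadratic (order 2) convergence near simple roots.
    This means |e_{n+1}| ≈ C|e_n|².

(b) With |e_n| = 10^(-4) and C = 1.15:
    |e_{n+1}| ≈ 1.15 × (10^(-4))² = 1.15 × 10^(-8)

(a) 2 (quadratic); (b) |e_{n+1}| ≈ 1.150e-08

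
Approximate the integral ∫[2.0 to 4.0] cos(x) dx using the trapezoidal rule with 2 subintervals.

f(x) = cos(x)
a = 2.0, b = 4.0, n = 2
h = (b - a)/n = 1.000000

Trapezoidal rule: (h/2)[f(x₀) + 2f(x₁) + 2f(x₂) + ... + f(xₙ)]

x_0 = 2.0000, f(x_0) = -0.416147, coefficient = 1
x_1 = 3.0000, f(x_1) = -0.989992, coefficient = 2
x_2 = 4.0000, f(x_2) = -0.653644, coefficient = 1

I ≈ (1.000000/2) × -3.049775 = -1.524888
Exact value: -1.666100
Error: 0.141212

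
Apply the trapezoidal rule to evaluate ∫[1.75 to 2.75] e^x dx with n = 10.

f(x) = e^x
a = 1.75, b = 2.75, n = 10
h = (b - a)/n = 0.100000

Trapezoidal rule: (h/2)[f(x₀) + 2f(x₁) + 2f(x₂) + ... + f(xₙ)]

x_0 = 1.7500, f(x_0) = 5.754603, coefficient = 1
x_1 = 1.8500, f(x_1) = 6.359820, coefficient = 2
x_2 = 1.9500, f(x_2) = 7.028688, coefficient = 2
x_3 = 2.0500, f(x_3) = 7.767901, coefficient = 2
x_4 = 2.1500, f(x_4) = 8.584858, coefficient = 2
x_5 = 2.2500, f(x_5) = 9.487736, coefficient = 2
x_6 = 2.3500, f(x_6) = 10.485570, coefficient = 2
x_7 = 2.4500, f(x_7) = 11.588347, coefficient = 2
x_8 = 2.5500, f(x_8) = 12.807104, coefficient = 2
x_9 = 2.6500, f(x_9) = 14.154039, coefficient = 2
x_10 = 2.7500, f(x_10) = 15.642632, coefficient = 1

I ≈ (0.100000/2) × 197.925357 = 9.896268
Exact value: 9.888029
Error: 0.008239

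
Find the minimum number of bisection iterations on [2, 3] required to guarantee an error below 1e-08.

We need (b-a)/2^n ≤ 1e-08
(3 - 2)/2^n ≤ 1e-08
1/2^n ≤ 1e-08
2^n ≥ 100000000
n ≥ log₂(100000000) = 26.58
n ≥ 27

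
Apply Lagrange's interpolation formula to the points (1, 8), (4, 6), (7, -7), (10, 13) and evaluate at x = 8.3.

Lagrange interpolation formula:
P(x) = Σ yᵢ × Lᵢ(x)
where Lᵢ(x) = Π_{j≠i} (x - xⱼ)/(xᵢ - xⱼ)

L_0(8.3) = (8.3 - 4)/(1 - 4) × (8.3 - 7)/(1 - 7) × (8.3 - 10)/(1 - 10) = 0.058660
L_1(8.3) = (8.3 - 1)/(4 - 1) × (8.3 - 7)/(4 - 7) × (8.3 - 10)/(4 - 10) = -0.298759
L_2(8.3) = (8.3 - 1)/(7 - 1) × (8.3 - 4)/(7 - 4) × (8.3 - 10)/(7 - 10) = 0.988204
L_3(8.3) = (8.3 - 1)/(10 - 1) × (8.3 - 4)/(10 - 4) × (8.3 - 7)/(10 - 7) = 0.251895

P(8.3) = 8×L_0(8.3) + 6×L_1(8.3) + (-7)×L_2(8.3) + 13×L_3(8.3)
P(8.3) = -4.966062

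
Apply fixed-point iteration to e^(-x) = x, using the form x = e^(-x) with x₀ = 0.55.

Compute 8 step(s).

Equation: e^(-x) = x
Fixed-point form: x = e^(-x)
x₀ = 0.55

x_1 = g(0.550000) = 0.576950
x_2 = g(0.576950) = 0.561609
x_3 = g(0.561609) = 0.570291
x_4 = g(0.570291) = 0.565361
x_5 = g(0.565361) = 0.568155
x_6 = g(0.568155) = 0.566570
x_7 = g(0.566570) = 0.567469
x_8 = g(0.567469) = 0.566959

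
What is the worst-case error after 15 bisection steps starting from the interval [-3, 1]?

Bisection error bound: |error| ≤ (b-a)/2^n
|error| ≤ (1 - (-3))/2^15 = 4/2^15
|error| ≤ 0.0001220703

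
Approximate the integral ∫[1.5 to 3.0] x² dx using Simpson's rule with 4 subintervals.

f(x) = x²
a = 1.5, b = 3.0, n = 4
h = (b - a)/n = 0.375000

Simpson's rule: (h/3)[f(x₀) + 4f(x₁) + 2f(x₂) + ... + f(xₙ)]

x_0 = 1.5000, f(x_0) = 2.250000, coefficient = 1
x_1 = 1.8750, f(x_1) = 3.515625, coefficient = 4
x_2 = 2.2500, f(x_2) = 5.062500, coefficient = 2
x_3 = 2.6250, f(x_3) = 6.890625, coefficient = 4
x_4 = 3.0000, f(x_4) = 9.000000, coefficient = 1

I ≈ (0.375000/3) × 63.000000 = 7.875000
Exact value: 7.875000
Error: 0.000000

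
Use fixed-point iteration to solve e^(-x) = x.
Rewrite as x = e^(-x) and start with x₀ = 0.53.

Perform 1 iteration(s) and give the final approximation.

Equation: e^(-x) = x
Fixed-point form: x = e^(-x)
x₀ = 0.53

x_1 = g(0.530000) = 0.588605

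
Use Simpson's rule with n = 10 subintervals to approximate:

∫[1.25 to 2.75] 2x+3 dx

f(x) = 2x+3
a = 1.25, b = 2.75, n = 10
h = (b - a)/n = 0.150000

Simpson's rule: (h/3)[f(x₀) + 4f(x₁) + 2f(x₂) + ... + f(xₙ)]

x_0 = 1.2500, f(x_0) = 5.500000, coefficient = 1
x_1 = 1.4000, f(x_1) = 5.800000, coefficient = 4
x_2 = 1.5500, f(x_2) = 6.100000, coefficient = 2
x_3 = 1.7000, f(x_3) = 6.400000, coefficient = 4
x_4 = 1.8500, f(x_4) = 6.700000, coefficient = 2
x_5 = 2.0000, f(x_5) = 7.000000, coefficient = 4
x_6 = 2.1500, f(x_6) = 7.300000, coefficient = 2
x_7 = 2.3000, f(x_7) = 7.600000, coefficient = 4
x_8 = 2.4500, f(x_8) = 7.900000, coefficient = 2
x_9 = 2.6000, f(x_9) = 8.200000, coefficient = 4
x_10 = 2.7500, f(x_10) = 8.500000, coefficient = 1

I ≈ (0.150000/3) × 210.000000 = 10.500000
Exact value: 10.500000
Error: 0.000000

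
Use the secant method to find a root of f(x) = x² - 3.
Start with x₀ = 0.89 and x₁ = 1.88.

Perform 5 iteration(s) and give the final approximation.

f(x) = x² - 3
x₀ = 0.89, x₁ = 1.88

Secant formula: x_{n+1} = x_n - f(x_n)(x_n - x_{n-1})/(f(x_n) - f(x_{n-1}))

Iteration 1:
  f(0.890000) = -2.207900
  f(1.880000) = 0.534400
  x_2 = 1.880000 - 0.534400×(1.880000 - 0.890000)/(0.534400 - (-2.207900))
       = 1.687076
Iteration 2:
  f(1.880000) = 0.534400
  f(1.687076) = -0.153775
  x_3 = 1.687076 - (-0.153775)×(1.687076 - 1.880000)/(-0.153775 - 0.534400)
       = 1.730185
Iteration 3:
  f(1.687076) = -0.153775
  f(1.730185) = -0.006458
  x_4 = 1.730185 - (-0.006458)×(1.730185 - 1.687076)/(-0.006458 - (-0.153775))
       = 1.732075
Iteration 4:
  f(1.730185) = -0.006458
  f(1.732075) = 0.000085
  x_5 = 1.732075 - 0.000085×(1.732075 - 1.730185)/(0.000085 - (-0.006458))
       = 1.732051
Iteration 5:
  f(1.732075) = 0.000085
  f(1.732051) = 0.000000
  x_6 = 1.732051 - 0.000000×(1.732051 - 1.732075)/(0.000000 - 0.000085)
       = 1.732051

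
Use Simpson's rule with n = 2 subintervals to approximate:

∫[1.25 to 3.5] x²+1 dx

f(x) = x²+1
a = 1.25, b = 3.5, n = 2
h = (b - a)/n = 1.125000

Simpson's rule: (h/3)[f(x₀) + 4f(x₁) + 2f(x₂) + ... + f(xₙ)]

x_0 = 1.2500, f(x_0) = 2.562500, coefficient = 1
x_1 = 2.3750, f(x_1) = 6.640625, coefficient = 4
x_2 = 3.5000, f(x_2) = 13.250000, coefficient = 1

I ≈ (1.125000/3) × 42.375000 = 15.890625
Exact value: 15.890625
Error: 0.000000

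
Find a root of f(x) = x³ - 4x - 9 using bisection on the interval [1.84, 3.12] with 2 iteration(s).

f(x) = x³ - 4x - 9
Initial interval: [1.84, 3.12]

Iteration 1:
  c_1 = (1.840000 + 3.120000)/2 = 2.480000
  f(c_1) = f(2.480000) = -3.667008
  f(a) × f(c) ≥ 0, new interval: [2.480000, 3.120000]
Iteration 2:
  c_2 = (2.480000 + 3.120000)/2 = 2.800000
  f(c_2) = f(2.800000) = 1.752000
  f(a) × f(c) < 0, new interval: [2.480000, 2.800000]

After 2 iteration(s), the approximation is c_2 = 2.800000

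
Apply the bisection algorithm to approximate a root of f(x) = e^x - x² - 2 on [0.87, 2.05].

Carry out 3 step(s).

f(x) = e^x - x² - 2
Initial interval: [0.87, 2.05]

Iteration 1:
  c_1 = (0.870000 + 2.050000)/2 = 1.460000
  f(c_1) = f(1.460000) = 0.174360
  f(a) × f(c) < 0, new interval: [0.870000, 1.460000]
Iteration 2:
  c_2 = (0.870000 + 1.460000)/2 = 1.165000
  f(c_2) = f(1.165000) = -0.151302
  f(a) × f(c) ≥ 0, new interval: [1.165000, 1.460000]
Iteration 3:
  c_3 = (1.165000 + 1.460000)/2 = 1.312500
  f(c_3) = f(1.312500) = -0.007206
  f(a) × f(c) ≥ 0, new interval: [1.312500, 1.460000]

After 3 iteration(s), the approximation is c_3 = 1.312500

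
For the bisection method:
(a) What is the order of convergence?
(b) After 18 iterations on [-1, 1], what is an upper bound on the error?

(a) Bisection has linear (order 1) convergence; the error is halved each step.

(b) Error bound = (b-a)/2^n = (1 - (-1))/2^{18}
    = 2/2^{18}

(a) 1 (linear); (b) error ≤ 7.63e-06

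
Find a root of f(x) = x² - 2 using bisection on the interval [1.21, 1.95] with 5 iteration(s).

f(x) = x² - 2
Initial interval: [1.21, 1.95]

Iteration 1:
  c_1 = (1.210000 + 1.950000)/2 = 1.580000
  f(c_1) = f(1.580000) = 0.496400
  f(a) × f(c) < 0, new interval: [1.210000, 1.580000]
Iteration 2:
  c_2 = (1.210000 + 1.580000)/2 = 1.395000
  f(c_2) = f(1.395000) = -0.053975
  f(a) × f(c) ≥ 0, new interval: [1.395000, 1.580000]
Iteration 3:
  c_3 = (1.395000 + 1.580000)/2 = 1.487500
  f(c_3) = f(1.487500) = 0.212656
  f(a) × f(c) < 0, new interval: [1.395000, 1.487500]
Iteration 4:
  c_4 = (1.395000 + 1.487500)/2 = 1.441250
  f(c_4) = f(1.441250) = 0.077202
  f(a) × f(c) < 0, new interval: [1.395000, 1.441250]
Iteration 5:
  c_5 = (1.395000 + 1.441250)/2 = 1.418125
  f(c_5) = f(1.418125) = 0.011079
  f(a) × f(c) < 0, new interval: [1.395000, 1.418125]

After 5 iteration(s), the approximation is c_5 = 1.418125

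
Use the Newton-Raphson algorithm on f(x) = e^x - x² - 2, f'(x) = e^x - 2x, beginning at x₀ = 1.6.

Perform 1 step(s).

f(x) = e^x - x² - 2
f'(x) = e^x - 2x
x₀ = 1.6

Newton-Raphson formula: x_{n+1} = x_n - f(x_n)/f'(x_n)

Iteration 1:
  f(1.600000) = 0.393032
  f'(1.600000) = 1.753032
  x_1 = 1.600000 - 0.393032/1.753032 = 1.375799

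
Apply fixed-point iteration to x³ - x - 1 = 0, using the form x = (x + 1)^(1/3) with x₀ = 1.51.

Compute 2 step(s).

Equation: x³ - x - 1 = 0
Fixed-point form: x = (x + 1)^(1/3)
x₀ = 1.51

x_1 = g(1.510000) = 1.359016
x_2 = g(1.359016) = 1.331201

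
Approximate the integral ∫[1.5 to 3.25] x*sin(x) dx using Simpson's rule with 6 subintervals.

f(x) = x*sin(x)
a = 1.5, b = 3.25, n = 6
h = (b - a)/n = 0.291667

Simpson's rule: (h/3)[f(x₀) + 4f(x₁) + 2f(x₂) + ... + f(xₙ)]

x_0 = 1.5000, f(x_0) = 1.496242, coefficient = 1
x_1 = 1.7917, f(x_1) = 1.748142, coefficient = 4
x_2 = 2.0833, f(x_2) = 1.815632, coefficient = 2
x_3 = 2.3750, f(x_3) = 1.647502, coefficient = 4
x_4 = 2.6667, f(x_4) = 1.219394, coefficient = 2
x_5 = 2.9583, f(x_5) = 0.539113, coefficient = 4
x_6 = 3.2500, f(x_6) = -0.351634, coefficient = 1

I ≈ (0.291667/3) × 22.953685 = 2.231608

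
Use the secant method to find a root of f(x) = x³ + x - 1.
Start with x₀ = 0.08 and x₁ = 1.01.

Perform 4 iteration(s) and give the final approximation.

f(x) = x³ + x - 1
x₀ = 0.08, x₁ = 1.01

Secant formula: x_{n+1} = x_n - f(x_n)(x_n - x_{n-1})/(f(x_n) - f(x_{n-1}))

Iteration 1:
  f(0.080000) = -0.919488
  f(1.010000) = 1.040301
  x_2 = 1.010000 - 1.040301×(1.010000 - 0.080000)/(1.040301 - (-0.919488))
       = 0.516335
Iteration 2:
  f(1.010000) = 1.040301
  f(0.516335) = -0.346010
  x_3 = 0.516335 - (-0.346010)×(0.516335 - 1.010000)/(-0.346010 - 1.040301)
       = 0.639549
Iteration 3:
  f(0.516335) = -0.346010
  f(0.639549) = -0.098861
  x_4 = 0.639549 - (-0.098861)×(0.639549 - 0.516335)/(-0.098861 - (-0.346010))
       = 0.688835
Iteration 4:
  f(0.639549) = -0.098861
  f(0.688835) = 0.015684
  x_5 = 0.688835 - 0.015684×(0.688835 - 0.639549)/(0.015684 - (-0.098861))
       = 0.682087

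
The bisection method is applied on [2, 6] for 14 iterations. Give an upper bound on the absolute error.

Bisection error bound: |error| ≤ (b-a)/2^n
|error| ≤ (6 - 2)/2^14 = 4/2^14
|error| ≤ 0.0002441406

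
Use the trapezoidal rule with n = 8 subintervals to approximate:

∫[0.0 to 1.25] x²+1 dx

f(x) = x²+1
a = 0.0, b = 1.25, n = 8
h = (b - a)/n = 0.156250

Trapezoidal rule: (h/2)[f(x₀) + 2f(x₁) + 2f(x₂) + ... + f(xₙ)]

x_0 = 0.0000, f(x_0) = 1.000000, coefficient = 1
x_1 = 0.1562, f(x_1) = 1.024414, coefficient = 2
x_2 = 0.3125, f(x_2) = 1.097656, coefficient = 2
x_3 = 0.4688, f(x_3) = 1.219727, coefficient = 2
x_4 = 0.6250, f(x_4) = 1.390625, coefficient = 2
x_5 = 0.7812, f(x_5) = 1.610352, coefficient = 2
x_6 = 0.9375, f(x_6) = 1.878906, coefficient = 2
x_7 = 1.0938, f(x_7) = 2.196289, coefficient = 2
x_8 = 1.2500, f(x_8) = 2.562500, coefficient = 1

I ≈ (0.156250/2) × 24.398438 = 1.906128
Exact value: 1.901042
Error: 0.005086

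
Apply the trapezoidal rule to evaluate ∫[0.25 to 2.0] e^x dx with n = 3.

f(x) = e^x
a = 0.25, b = 2.0, n = 3
h = (b - a)/n = 0.583333

Trapezoidal rule: (h/2)[f(x₀) + 2f(x₁) + 2f(x₂) + ... + f(xₙ)]

x_0 = 0.2500, f(x_0) = 1.284025, coefficient = 1
x_1 = 0.8333, f(x_1) = 2.300976, coefficient = 2
x_2 = 1.4167, f(x_2) = 4.123353, coefficient = 2
x_3 = 2.0000, f(x_3) = 7.389056, coefficient = 1

I ≈ (0.583333/2) × 21.521739 = 6.277174
Exact value: 6.105031
Error: 0.172143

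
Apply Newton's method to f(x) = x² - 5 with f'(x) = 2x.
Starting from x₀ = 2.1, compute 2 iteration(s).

f(x) = x² - 5
f'(x) = 2x
x₀ = 2.1

Newton-Raphson formula: x_{n+1} = x_n - f(x_n)/f'(x_n)

Iteration 1:
  f(2.100000) = -0.590000
  f'(2.100000) = 4.200000
  x_1 = 2.100000 - (-0.590000)/4.200000 = 2.240476
Iteration 2:
  f(2.240476) = 0.019734
  f'(2.240476) = 4.480952
  x_2 = 2.240476 - 0.019734/4.480952 = 2.236072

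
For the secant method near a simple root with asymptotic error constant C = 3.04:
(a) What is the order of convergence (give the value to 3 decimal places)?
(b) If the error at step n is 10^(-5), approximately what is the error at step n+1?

(a) Secant method has superlinear convergence with order φ = (1+√5)/2 ≈ 1.618.
    This means |e_{n+1}| ≈ C|e_n|^1.618.

(b) With |e_n| = 10^(-5) and C = 3.04:
    |e_{n+1}| ≈ 3.04 × (10^(-5))^1.618 = 3.04 × 10^(-8.09)

(a) ≈ 1.618 (golden ratio); (b) |e_{n+1}| ≈ 2.470e-08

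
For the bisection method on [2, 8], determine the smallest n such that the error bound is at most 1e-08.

We need (b-a)/2^n ≤ 1e-08
(8 - 2)/2^n ≤ 1e-08
6/2^n ≤ 1e-08
2^n ≥ 600000000
n ≥ log₂(600000000) = 29.16
n ≥ 30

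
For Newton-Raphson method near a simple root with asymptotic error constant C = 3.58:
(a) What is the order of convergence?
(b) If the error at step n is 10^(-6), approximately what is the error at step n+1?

(a) Newton-Raphson has quadratic (order 2) convergence near simple roots.
    This means |e_{n+1}| ≈ C|e_n|².

(b) With |e_n| = 10^(-6) and C = 3.58:
    |e_{n+1}| ≈ 3.58 × (10^(-6))² = 3.58 × 10^(-12)

(a) 2 (quadratic); (b) |e_{n+1}| ≈ 3.580e-12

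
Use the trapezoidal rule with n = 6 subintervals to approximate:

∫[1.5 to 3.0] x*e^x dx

f(x) = x*e^x
a = 1.5, b = 3.0, n = 6
h = (b - a)/n = 0.250000

Trapezoidal rule: (h/2)[f(x₀) + 2f(x₁) + 2f(x₂) + ... + f(xₙ)]

x_0 = 1.5000, f(x_0) = 6.722534, coefficient = 1
x_1 = 1.7500, f(x_1) = 10.070555, coefficient = 2
x_2 = 2.0000, f(x_2) = 14.778112, coefficient = 2
x_3 = 2.2500, f(x_3) = 21.347406, coefficient = 2
x_4 = 2.5000, f(x_4) = 30.456235, coefficient = 2
x_5 = 2.7500, f(x_5) = 43.017238, coefficient = 2
x_6 = 3.0000, f(x_6) = 60.256611, coefficient = 1

I ≈ (0.250000/2) × 306.318235 = 38.289779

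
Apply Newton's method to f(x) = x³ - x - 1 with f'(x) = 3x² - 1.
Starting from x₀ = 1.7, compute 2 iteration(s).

f(x) = x³ - x - 1
f'(x) = 3x² - 1
x₀ = 1.7

Newton-Raphson formula: x_{n+1} = x_n - f(x_n)/f'(x_n)

Iteration 1:
  f(1.700000) = 2.213000
  f'(1.700000) = 7.670000
  x_1 = 1.700000 - 2.213000/7.670000 = 1.411473
Iteration 2:
  f(1.411473) = 0.400544
  f'(1.411473) = 4.976770
  x_2 = 1.411473 - 0.400544/4.976770 = 1.330991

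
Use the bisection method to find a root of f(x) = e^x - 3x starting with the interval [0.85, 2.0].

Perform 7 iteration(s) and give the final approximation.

f(x) = e^x - 3x
Initial interval: [0.85, 2.0]

Iteration 1:
  c_1 = (0.850000 + 2.000000)/2 = 1.425000
  f(c_1) = f(1.425000) = -0.117142
  f(a) × f(c) ≥ 0, new interval: [1.425000, 2.000000]
Iteration 2:
  c_2 = (1.425000 + 2.000000)/2 = 1.712500
  f(c_2) = f(1.712500) = 0.405301
  f(a) × f(c) < 0, new interval: [1.425000, 1.712500]
Iteration 3:
  c_3 = (1.425000 + 1.712500)/2 = 1.568750
  f(c_3) = f(1.568750) = 0.094394
  f(a) × f(c) < 0, new interval: [1.425000, 1.568750]
Iteration 4:
  c_4 = (1.425000 + 1.568750)/2 = 1.496875
  f(c_4) = f(1.496875) = -0.022919
  f(a) × f(c) ≥ 0, new interval: [1.496875, 1.568750]
Iteration 5:
  c_5 = (1.496875 + 1.568750)/2 = 1.532813
  f(c_5) = f(1.532813) = 0.032746
  f(a) × f(c) < 0, new interval: [1.496875, 1.532813]
Iteration 6:
  c_6 = (1.496875 + 1.532813)/2 = 1.514844
  f(c_6) = f(1.514844) = 0.004179
  f(a) × f(c) < 0, new interval: [1.496875, 1.514844]
Iteration 7:
  c_7 = (1.496875 + 1.514844)/2 = 1.505859
  f(c_7) = f(1.505859) = -0.009552
  f(a) × f(c) ≥ 0, new interval: [1.505859, 1.514844]

After 7 iteration(s), the approximation is c_7 = 1.505859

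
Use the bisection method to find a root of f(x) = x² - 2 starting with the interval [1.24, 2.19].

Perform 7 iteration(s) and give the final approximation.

f(x) = x² - 2
Initial interval: [1.24, 2.19]

Iteration 1:
  c_1 = (1.240000 + 2.190000)/2 = 1.715000
  f(c_1) = f(1.715000) = 0.941225
  f(a) × f(c) < 0, new interval: [1.240000, 1.715000]
Iteration 2:
  c_2 = (1.240000 + 1.715000)/2 = 1.477500
  f(c_2) = f(1.477500) = 0.183006
  f(a) × f(c) < 0, new interval: [1.240000, 1.477500]
Iteration 3:
  c_3 = (1.240000 + 1.477500)/2 = 1.358750
  f(c_3) = f(1.358750) = -0.153798
  f(a) × f(c) ≥ 0, new interval: [1.358750, 1.477500]
Iteration 4:
  c_4 = (1.358750 + 1.477500)/2 = 1.418125
  f(c_4) = f(1.418125) = 0.011079
  f(a) × f(c) < 0, new interval: [1.358750, 1.418125]
Iteration 5:
  c_5 = (1.358750 + 1.418125)/2 = 1.388438
  f(c_5) = f(1.388438) = -0.072241
  f(a) × f(c) ≥ 0, new interval: [1.388438, 1.418125]
Iteration 6:
  c_6 = (1.388438 + 1.418125)/2 = 1.403281
  f(c_6) = f(1.403281) = -0.030802
  f(a) × f(c) ≥ 0, new interval: [1.403281, 1.418125]
Iteration 7:
  c_7 = (1.403281 + 1.418125)/2 = 1.410703
  f(c_7) = f(1.410703) = -0.009917
  f(a) × f(c) ≥ 0, new interval: [1.410703, 1.418125]

After 7 iteration(s), the approximation is c_7 = 1.410703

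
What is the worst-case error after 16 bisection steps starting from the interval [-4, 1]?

Bisection error bound: |error| ≤ (b-a)/2^n
|error| ≤ (1 - (-4))/2^16 = 5/2^16
|error| ≤ 0.0000762939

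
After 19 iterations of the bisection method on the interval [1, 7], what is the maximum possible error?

Bisection error bound: |error| ≤ (b-a)/2^n
|error| ≤ (7 - 1)/2^19 = 6/2^19
|error| ≤ 0.0000114441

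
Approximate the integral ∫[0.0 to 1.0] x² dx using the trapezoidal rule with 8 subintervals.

f(x) = x²
a = 0.0, b = 1.0, n = 8
h = (b - a)/n = 0.125000

Trapezoidal rule: (h/2)[f(x₀) + 2f(x₁) + 2f(x₂) + ... + f(xₙ)]

x_0 = 0.0000, f(x_0) = 0.000000, coefficient = 1
x_1 = 0.1250, f(x_1) = 0.015625, coefficient = 2
x_2 = 0.2500, f(x_2) = 0.062500, coefficient = 2
x_3 = 0.3750, f(x_3) = 0.140625, coefficient = 2
x_4 = 0.5000, f(x_4) = 0.250000, coefficient = 2
x_5 = 0.6250, f(x_5) = 0.390625, coefficient = 2
x_6 = 0.7500, f(x_6) = 0.562500, coefficient = 2
x_7 = 0.8750, f(x_7) = 0.765625, coefficient = 2
x_8 = 1.0000, f(x_8) = 1.000000, coefficient = 1

I ≈ (0.125000/2) × 5.375000 = 0.335938
Exact value: 0.333333
Error: 0.002604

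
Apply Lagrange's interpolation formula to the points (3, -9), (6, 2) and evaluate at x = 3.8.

Lagrange interpolation formula:
P(x) = Σ yᵢ × Lᵢ(x)
where Lᵢ(x) = Π_{j≠i} (x - xⱼ)/(xᵢ - xⱼ)

L_0(3.8) = (3.8 - 6)/(3 - 6) = 0.733333
L_1(3.8) = (3.8 - 3)/(6 - 3) = 0.266667

P(3.8) = (-9)×L_0(3.8) + 2×L_1(3.8)
P(3.8) = -6.066667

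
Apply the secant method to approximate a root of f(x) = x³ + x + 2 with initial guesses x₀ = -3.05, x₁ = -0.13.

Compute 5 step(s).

f(x) = x³ + x + 2
x₀ = -3.05, x₁ = -0.13

Secant formula: x_{n+1} = x_n - f(x_n)(x_n - x_{n-1})/(f(x_n) - f(x_{n-1}))

Iteration 1:
  f(-3.050000) = -29.422625
  f(-0.130000) = 1.867803
  x_2 = -0.130000 - 1.867803×(-0.130000 - (-3.050000))/(1.867803 - (-29.422625))
       = -0.304302
Iteration 2:
  f(-0.130000) = 1.867803
  f(-0.304302) = 1.667520
  x_3 = -0.304302 - 1.667520×(-0.304302 - (-0.130000))/(1.667520 - 1.867803)
       = -1.755507
Iteration 3:
  f(-0.304302) = 1.667520
  f(-1.755507) = -5.165633
  x_4 = -1.755507 - (-5.165633)×(-1.755507 - (-0.304302))/(-5.165633 - 1.667520)
       = -0.658445
Iteration 4:
  f(-1.755507) = -5.165633
  f(-0.658445) = 1.056087
  x_5 = -0.658445 - 1.056087×(-0.658445 - (-1.755507))/(1.056087 - (-5.165633))
       = -0.844662
Iteration 5:
  f(-0.658445) = 1.056087
  f(-0.844662) = 0.552710
  x_6 = -0.844662 - 0.552710×(-0.844662 - (-0.658445))/(0.552710 - 1.056087)
       = -1.049130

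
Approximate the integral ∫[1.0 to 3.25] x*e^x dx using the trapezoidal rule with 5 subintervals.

f(x) = x*e^x
a = 1.0, b = 3.25, n = 5
h = (b - a)/n = 0.450000

Trapezoidal rule: (h/2)[f(x₀) + 2f(x₁) + 2f(x₂) + ... + f(xₙ)]

x_0 = 1.0000, f(x_0) = 2.718282, coefficient = 1
x_1 = 1.4500, f(x_1) = 6.181516, coefficient = 2
x_2 = 1.9000, f(x_2) = 12.703199, coefficient = 2
x_3 = 2.3500, f(x_3) = 24.641089, coefficient = 2
x_4 = 2.8000, f(x_4) = 46.045011, coefficient = 2
x_5 = 3.2500, f(x_5) = 83.818605, coefficient = 1

I ≈ (0.450000/2) × 265.678517 = 59.777666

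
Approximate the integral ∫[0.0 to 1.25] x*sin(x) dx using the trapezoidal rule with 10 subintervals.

f(x) = x*sin(x)
a = 0.0, b = 1.25, n = 10
h = (b - a)/n = 0.125000

Trapezoidal rule: (h/2)[f(x₀) + 2f(x₁) + 2f(x₂) + ... + f(xₙ)]

x_0 = 0.0000, f(x_0) = 0.000000, coefficient = 1
x_1 = 0.1250, f(x_1) = 0.015584, coefficient = 2
x_2 = 0.2500, f(x_2) = 0.061851, coefficient = 2
x_3 = 0.3750, f(x_3) = 0.137352, coefficient = 2
x_4 = 0.5000, f(x_4) = 0.239713, coefficient = 2
x_5 = 0.6250, f(x_5) = 0.365686, coefficient = 2
x_6 = 0.7500, f(x_6) = 0.511229, coefficient = 2
x_7 = 0.8750, f(x_7) = 0.671601, coefficient = 2
x_8 = 1.0000, f(x_8) = 0.841471, coefficient = 2
x_9 = 1.1250, f(x_9) = 1.015051, coefficient = 2
x_10 = 1.2500, f(x_10) = 1.186231, coefficient = 1

I ≈ (0.125000/2) × 8.905306 = 0.556582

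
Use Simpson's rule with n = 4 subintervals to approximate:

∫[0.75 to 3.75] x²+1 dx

f(x) = x²+1
a = 0.75, b = 3.75, n = 4
h = (b - a)/n = 0.750000

Simpson's rule: (h/3)[f(x₀) + 4f(x₁) + 2f(x₂) + ... + f(xₙ)]

x_0 = 0.7500, f(x_0) = 1.562500, coefficient = 1
x_1 = 1.5000, f(x_1) = 3.250000, coefficient = 4
x_2 = 2.2500, f(x_2) = 6.062500, coefficient = 2
x_3 = 3.0000, f(x_3) = 10.000000, coefficient = 4
x_4 = 3.7500, f(x_4) = 15.062500, coefficient = 1

I ≈ (0.750000/3) × 81.750000 = 20.437500
Exact value: 20.437500
Error: 0.000000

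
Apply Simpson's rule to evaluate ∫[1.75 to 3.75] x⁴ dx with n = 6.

f(x) = x⁴
a = 1.75, b = 3.75, n = 6
h = (b - a)/n = 0.333333

Simpson's rule: (h/3)[f(x₀) + 4f(x₁) + 2f(x₂) + ... + f(xₙ)]

x_0 = 1.7500, f(x_0) = 9.378906, coefficient = 1
x_1 = 2.0833, f(x_1) = 18.838011, coefficient = 4
x_2 = 2.4167, f(x_2) = 34.108845, coefficient = 2
x_3 = 2.7500, f(x_3) = 57.191406, coefficient = 4
x_4 = 3.0833, f(x_4) = 90.381993, coefficient = 2
x_5 = 3.4167, f(x_5) = 136.273196, coefficient = 4
x_6 = 3.7500, f(x_6) = 197.753906, coefficient = 1

I ≈ (0.333333/3) × 1305.324942 = 145.036105
Exact value: 145.032813
Error: 0.003292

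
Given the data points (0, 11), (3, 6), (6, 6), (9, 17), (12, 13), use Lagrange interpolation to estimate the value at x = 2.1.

Lagrange interpolation formula:
P(x) = Σ yᵢ × Lᵢ(x)
where Lᵢ(x) = Π_{j≠i} (x - xⱼ)/(xᵢ - xⱼ)

L_0(2.1) = (2.1 - 3)/(0 - 3) × (2.1 - 6)/(0 - 6) × (2.1 - 9)/(0 - 9) × (2.1 - 12)/(0 - 12) = 0.123338
L_1(2.1) = (2.1 - 0)/(3 - 0) × (2.1 - 6)/(3 - 6) × (2.1 - 9)/(3 - 9) × (2.1 - 12)/(3 - 12) = 1.151150
L_2(2.1) = (2.1 - 0)/(6 - 0) × (2.1 - 3)/(6 - 3) × (2.1 - 9)/(6 - 9) × (2.1 - 12)/(6 - 12) = -0.398475
L_3(2.1) = (2.1 - 0)/(9 - 0) × (2.1 - 3)/(9 - 3) × (2.1 - 6)/(9 - 6) × (2.1 - 12)/(9 - 12) = 0.150150
L_4(2.1) = (2.1 - 0)/(12 - 0) × (2.1 - 3)/(12 - 3) × (2.1 - 6)/(12 - 6) × (2.1 - 9)/(12 - 9) = -0.026163

P(2.1) = 11×L_0(2.1) + 6×L_1(2.1) + 6×L_2(2.1) + 17×L_3(2.1) + 13×L_4(2.1)
P(2.1) = 8.085200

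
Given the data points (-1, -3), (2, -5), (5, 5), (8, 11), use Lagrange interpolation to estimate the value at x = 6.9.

Lagrange interpolation formula:
P(x) = Σ yᵢ × Lᵢ(x)
where Lᵢ(x) = Π_{j≠i} (x - xⱼ)/(xᵢ - xⱼ)

L_0(6.9) = (6.9 - 2)/(-1 - 2) × (6.9 - 5)/(-1 - 5) × (6.9 - 8)/(-1 - 8) = 0.063216
L_1(6.9) = (6.9 - (-1))/(2 - (-1)) × (6.9 - 5)/(2 - 5) × (6.9 - 8)/(2 - 8) = -0.305759
L_2(6.9) = (6.9 - (-1))/(5 - (-1)) × (6.9 - 2)/(5 - 2) × (6.9 - 8)/(5 - 8) = 0.788537
L_3(6.9) = (6.9 - (-1))/(8 - (-1)) × (6.9 - 2)/(8 - 2) × (6.9 - 5)/(8 - 5) = 0.454006

P(6.9) = (-3)×L_0(6.9) + (-5)×L_1(6.9) + 5×L_2(6.9) + 11×L_3(6.9)
P(6.9) = 10.275901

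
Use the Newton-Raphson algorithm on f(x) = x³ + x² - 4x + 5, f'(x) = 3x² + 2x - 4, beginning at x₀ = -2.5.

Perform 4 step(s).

f(x) = x³ + x² - 4x + 5
f'(x) = 3x² + 2x - 4
x₀ = -2.5

Newton-Raphson formula: x_{n+1} = x_n - f(x_n)/f'(x_n)

Iteration 1:
  f(-2.500000) = 5.625000
  f'(-2.500000) = 9.750000
  x_1 = -2.500000 - 5.625000/9.750000 = -3.076923
Iteration 2:
  f(-3.076923) = -2.355485
  f'(-3.076923) = 18.248521
  x_2 = -3.076923 - (-2.355485)/18.248521 = -2.947845
Iteration 3:
  f(-2.947845) = -0.134984
  f'(-2.947845) = 16.173680
  x_3 = -2.947845 - (-0.134984)/16.173680 = -2.939499
Iteration 4:
  f(-2.939499) = -0.000546
  f'(-2.939499) = 16.042966
  x_4 = -2.939499 - (-0.000546)/16.042966 = -2.939465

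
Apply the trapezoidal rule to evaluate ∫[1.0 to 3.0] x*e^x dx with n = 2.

f(x) = x*e^x
a = 1.0, b = 3.0, n = 2
h = (b - a)/n = 1.000000

Trapezoidal rule: (h/2)[f(x₀) + 2f(x₁) + 2f(x₂) + ... + f(xₙ)]

x_0 = 1.0000, f(x_0) = 2.718282, coefficient = 1
x_1 = 2.0000, f(x_1) = 14.778112, coefficient = 2
x_2 = 3.0000, f(x_2) = 60.256611, coefficient = 1

I ≈ (1.000000/2) × 92.531117 = 46.265558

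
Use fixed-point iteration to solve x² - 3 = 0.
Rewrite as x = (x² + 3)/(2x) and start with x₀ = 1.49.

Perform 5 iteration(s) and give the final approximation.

Equation: x² - 3 = 0
Fixed-point form: x = (x² + 3)/(2x)
x₀ = 1.49

x_1 = g(1.490000) = 1.751711
x_2 = g(1.751711) = 1.732161
x_3 = g(1.732161) = 1.732051
x_4 = g(1.732051) = 1.732051
x_5 = g(1.732051) = 1.732051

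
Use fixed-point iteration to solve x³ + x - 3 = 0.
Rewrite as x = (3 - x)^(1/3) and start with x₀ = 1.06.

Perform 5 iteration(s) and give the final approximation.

Equation: x³ + x - 3 = 0
Fixed-point form: x = (3 - x)^(1/3)
x₀ = 1.06

x_1 = g(1.060000) = 1.247194
x_2 = g(1.247194) = 1.205715
x_3 = g(1.205715) = 1.215152
x_4 = g(1.215152) = 1.213018
x_5 = g(1.213018) = 1.213501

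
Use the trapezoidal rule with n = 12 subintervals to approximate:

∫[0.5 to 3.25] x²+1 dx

f(x) = x²+1
a = 0.5, b = 3.25, n = 12
h = (b - a)/n = 0.229167

Trapezoidal rule: (h/2)[f(x₀) + 2f(x₁) + 2f(x₂) + ... + f(xₙ)]

x_0 = 0.5000, f(x_0) = 1.250000, coefficient = 1
x_1 = 0.7292, f(x_1) = 1.531684, coefficient = 2
x_2 = 0.9583, f(x_2) = 1.918403, coefficient = 2
x_3 = 1.1875, f(x_3) = 2.410156, coefficient = 2
x_4 = 1.4167, f(x_4) = 3.006944, coefficient = 2
x_5 = 1.6458, f(x_5) = 3.708767, coefficient = 2
x_6 = 1.8750, f(x_6) = 4.515625, coefficient = 2
x_7 = 2.1042, f(x_7) = 5.427517, coefficient = 2
x_8 = 2.3333, f(x_8) = 6.444444, coefficient = 2
x_9 = 2.5625, f(x_9) = 7.566406, coefficient = 2
x_10 = 2.7917, f(x_10) = 8.793403, coefficient = 2
x_11 = 3.0208, f(x_11) = 10.125434, coefficient = 2
x_12 = 3.2500, f(x_12) = 11.562500, coefficient = 1

I ≈ (0.229167/2) × 123.710069 = 14.175112
Exact value: 14.151042
Error: 0.024070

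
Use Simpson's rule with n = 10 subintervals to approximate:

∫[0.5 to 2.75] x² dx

f(x) = x²
a = 0.5, b = 2.75, n = 10
h = (b - a)/n = 0.225000

Simpson's rule: (h/3)[f(x₀) + 4f(x₁) + 2f(x₂) + ... + f(xₙ)]

x_0 = 0.5000, f(x_0) = 0.250000, coefficient = 1
x_1 = 0.7250, f(x_1) = 0.525625, coefficient = 4
x_2 = 0.9500, f(x_2) = 0.902500, coefficient = 2
x_3 = 1.1750, f(x_3) = 1.380625, coefficient = 4
x_4 = 1.4000, f(x_4) = 1.960000, coefficient = 2
x_5 = 1.6250, f(x_5) = 2.640625, coefficient = 4
x_6 = 1.8500, f(x_6) = 3.422500, coefficient = 2
x_7 = 2.0750, f(x_7) = 4.305625, coefficient = 4
x_8 = 2.3000, f(x_8) = 5.290000, coefficient = 2
x_9 = 2.5250, f(x_9) = 6.375625, coefficient = 4
x_10 = 2.7500, f(x_10) = 7.562500, coefficient = 1

I ≈ (0.225000/3) × 91.875000 = 6.890625
Exact value: 6.890625
Error: 0.000000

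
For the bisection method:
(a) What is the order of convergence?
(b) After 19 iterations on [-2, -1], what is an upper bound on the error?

(a) Bisection has linear (order 1) convergence; the error is halved each step.

(b) Error bound = (b-a)/2^n = (-1 - (-2))/2^{19}
    = 1/2^{19}

(a) 1 (linear); (b) error ≤ 1.91e-06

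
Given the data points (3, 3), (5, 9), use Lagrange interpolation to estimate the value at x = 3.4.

Lagrange interpolation formula:
P(x) = Σ yᵢ × Lᵢ(x)
where Lᵢ(x) = Π_{j≠i} (x - xⱼ)/(xᵢ - xⱼ)

L_0(3.4) = (3.4 - 5)/(3 - 5) = 0.800000
L_1(3.4) = (3.4 - 3)/(5 - 3) = 0.200000

P(3.4) = 3×L_0(3.4) + 9×L_1(3.4)
P(3.4) = 4.200000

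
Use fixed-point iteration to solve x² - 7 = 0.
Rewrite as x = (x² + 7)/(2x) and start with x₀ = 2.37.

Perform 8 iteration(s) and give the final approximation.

Equation: x² - 7 = 0
Fixed-point form: x = (x² + 7)/(2x)
x₀ = 2.37

x_1 = g(2.370000) = 2.661793
x_2 = g(2.661793) = 2.645800
x_3 = g(2.645800) = 2.645751
x_4 = g(2.645751) = 2.645751
x_5 = g(2.645751) = 2.645751
x_6 = g(2.645751) = 2.645751
x_7 = g(2.645751) = 2.645751
x_8 = g(2.645751) = 2.645751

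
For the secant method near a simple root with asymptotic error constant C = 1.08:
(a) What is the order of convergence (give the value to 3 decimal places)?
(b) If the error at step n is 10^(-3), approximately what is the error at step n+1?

(a) Secant method has superlinear convergence with order φ = (1+√5)/2 ≈ 1.618.
    This means |e_{n+1}| ≈ C|e_n|^1.618.

(b) With |e_n| = 10^(-3) and C = 1.08:
    |e_{n+1}| ≈ 1.08 × (10^(-3))^1.618 = 1.08 × 10^(-4.85)

(a) ≈ 1.618 (golden ratio); (b) |e_{n+1}| ≈ 1.511e-05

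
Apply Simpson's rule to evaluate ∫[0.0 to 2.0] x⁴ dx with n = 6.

f(x) = x⁴
a = 0.0, b = 2.0, n = 6
h = (b - a)/n = 0.333333

Simpson's rule: (h/3)[f(x₀) + 4f(x₁) + 2f(x₂) + ... + f(xₙ)]

x_0 = 0.0000, f(x_0) = 0.000000, coefficient = 1
x_1 = 0.3333, f(x_1) = 0.012346, coefficient = 4
x_2 = 0.6667, f(x_2) = 0.197531, coefficient = 2
x_3 = 1.0000, f(x_3) = 1.000000, coefficient = 4
x_4 = 1.3333, f(x_4) = 3.160494, coefficient = 2
x_5 = 1.6667, f(x_5) = 7.716049, coefficient = 4
x_6 = 2.0000, f(x_6) = 16.000000, coefficient = 1

I ≈ (0.333333/3) × 57.629630 = 6.403292
Exact value: 6.400000
Error: 0.003292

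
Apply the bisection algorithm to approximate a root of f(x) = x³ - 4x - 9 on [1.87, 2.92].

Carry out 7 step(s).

f(x) = x³ - 4x - 9
Initial interval: [1.87, 2.92]

Iteration 1:
  c_1 = (1.870000 + 2.920000)/2 = 2.395000
  f(c_1) = f(2.395000) = -4.842220
  f(a) × f(c) ≥ 0, new interval: [2.395000, 2.920000]
Iteration 2:
  c_2 = (2.395000 + 2.920000)/2 = 2.657500
  f(c_2) = f(2.657500) = -0.861921
  f(a) × f(c) ≥ 0, new interval: [2.657500, 2.920000]
Iteration 3:
  c_3 = (2.657500 + 2.920000)/2 = 2.788750
  f(c_3) = f(2.788750) = 1.533462
  f(a) × f(c) < 0, new interval: [2.657500, 2.788750]
Iteration 4:
  c_4 = (2.657500 + 2.788750)/2 = 2.723125
  f(c_4) = f(2.723125) = 0.300588
  f(a) × f(c) < 0, new interval: [2.657500, 2.723125]
Iteration 5:
  c_5 = (2.657500 + 2.723125)/2 = 2.690312
  f(c_5) = f(2.690312) = -0.289356
  f(a) × f(c) ≥ 0, new interval: [2.690312, 2.723125]
Iteration 6:
  c_6 = (2.690312 + 2.723125)/2 = 2.706719
  f(c_6) = f(2.706719) = 0.003430
  f(a) × f(c) < 0, new interval: [2.690312, 2.706719]
Iteration 7:
  c_7 = (2.690312 + 2.706719)/2 = 2.698516
  f(c_7) = f(2.698516) = -0.143508
  f(a) × f(c) ≥ 0, new interval: [2.698516, 2.706719]

After 7 iteration(s), the approximation is c_7 = 2.698516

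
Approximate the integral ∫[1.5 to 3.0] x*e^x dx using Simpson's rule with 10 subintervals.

f(x) = x*e^x
a = 1.5, b = 3.0, n = 10
h = (b - a)/n = 0.150000

Simpson's rule: (h/3)[f(x₀) + 4f(x₁) + 2f(x₂) + ... + f(xₙ)]

x_0 = 1.5000, f(x_0) = 6.722534, coefficient = 1
x_1 = 1.6500, f(x_1) = 8.591517, coefficient = 4
x_2 = 1.8000, f(x_2) = 10.889365, coefficient = 2
x_3 = 1.9500, f(x_3) = 13.705941, coefficient = 4
x_4 = 2.1000, f(x_4) = 17.148957, coefficient = 2
x_5 = 2.2500, f(x_5) = 21.347406, coefficient = 4
x_6 = 2.4000, f(x_6) = 26.455623, coefficient = 2
x_7 = 2.5500, f(x_7) = 32.658115, coefficient = 4
x_8 = 2.7000, f(x_8) = 40.175276, coefficient = 2
x_9 = 2.8500, f(x_9) = 49.270178, coefficient = 4
x_10 = 3.0000, f(x_10) = 60.256611, coefficient = 1

I ≈ (0.150000/3) × 758.610211 = 37.930511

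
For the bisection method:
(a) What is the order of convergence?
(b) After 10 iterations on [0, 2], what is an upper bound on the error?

(a) Bisection has linear (order 1) convergence; the error is halved each step.

(b) Error bound = (b-a)/2^n = (2 - 0)/2^{10}
    = 2/2^{10}

(a) 1 (linear); (b) error ≤ 1.95e-03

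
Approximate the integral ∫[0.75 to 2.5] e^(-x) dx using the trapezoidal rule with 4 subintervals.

f(x) = e^(-x)
a = 0.75, b = 2.5, n = 4
h = (b - a)/n = 0.437500

Trapezoidal rule: (h/2)[f(x₀) + 2f(x₁) + 2f(x₂) + ... + f(xₙ)]

x_0 = 0.7500, f(x_0) = 0.472367, coefficient = 1
x_1 = 1.1875, f(x_1) = 0.304983, coefficient = 2
x_2 = 1.6250, f(x_2) = 0.196912, coefficient = 2
x_3 = 2.0625, f(x_3) = 0.127136, coefficient = 2
x_4 = 2.5000, f(x_4) = 0.082085, coefficient = 1

I ≈ (0.437500/2) × 1.812512 = 0.396487
Exact value: 0.390282
Error: 0.006205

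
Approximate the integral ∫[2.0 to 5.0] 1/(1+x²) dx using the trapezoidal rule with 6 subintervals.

f(x) = 1/(1+x²)
a = 2.0, b = 5.0, n = 6
h = (b - a)/n = 0.500000

Trapezoidal rule: (h/2)[f(x₀) + 2f(x₁) + 2f(x₂) + ... + f(xₙ)]

x_0 = 2.0000, f(x_0) = 0.200000, coefficient = 1
x_1 = 2.5000, f(x_1) = 0.137931, coefficient = 2
x_2 = 3.0000, f(x_2) = 0.100000, coefficient = 2
x_3 = 3.5000, f(x_3) = 0.075472, coefficient = 2
x_4 = 4.0000, f(x_4) = 0.058824, coefficient = 2
x_5 = 4.5000, f(x_5) = 0.047059, coefficient = 2
x_6 = 5.0000, f(x_6) = 0.038462, coefficient = 1

I ≈ (0.500000/2) × 1.077032 = 0.269258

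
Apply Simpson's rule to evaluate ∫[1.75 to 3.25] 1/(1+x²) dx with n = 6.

f(x) = 1/(1+x²)
a = 1.75, b = 3.25, n = 6
h = (b - a)/n = 0.250000

Simpson's rule: (h/3)[f(x₀) + 4f(x₁) + 2f(x₂) + ... + f(xₙ)]

x_0 = 1.7500, f(x_0) = 0.246154, coefficient = 1
x_1 = 2.0000, f(x_1) = 0.200000, coefficient = 4
x_2 = 2.2500, f(x_2) = 0.164948, coefficient = 2
x_3 = 2.5000, f(x_3) = 0.137931, coefficient = 4
x_4 = 2.7500, f(x_4) = 0.116788, coefficient = 2
x_5 = 3.0000, f(x_5) = 0.100000, coefficient = 4
x_6 = 3.2500, f(x_6) = 0.086486, coefficient = 1

I ≈ (0.250000/3) × 2.647838 = 0.220653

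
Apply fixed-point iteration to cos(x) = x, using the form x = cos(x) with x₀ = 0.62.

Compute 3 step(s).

Equation: cos(x) = x
Fixed-point form: x = cos(x)
x₀ = 0.62

x_1 = g(0.620000) = 0.813878
x_2 = g(0.813878) = 0.686684
x_3 = g(0.686684) = 0.773352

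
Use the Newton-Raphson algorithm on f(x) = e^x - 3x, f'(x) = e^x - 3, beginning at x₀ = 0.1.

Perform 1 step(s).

f(x) = e^x - 3x
f'(x) = e^x - 3
x₀ = 0.1

Newton-Raphson formula: x_{n+1} = x_n - f(x_n)/f'(x_n)

Iteration 1:
  f(0.100000) = 0.805171
  f'(0.100000) = -1.894829
  x_1 = 0.100000 - 0.805171/(-1.894829) = 0.524931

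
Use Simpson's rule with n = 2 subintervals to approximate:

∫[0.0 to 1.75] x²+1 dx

f(x) = x²+1
a = 0.0, b = 1.75, n = 2
h = (b - a)/n = 0.875000

Simpson's rule: (h/3)[f(x₀) + 4f(x₁) + 2f(x₂) + ... + f(xₙ)]

x_0 = 0.0000, f(x_0) = 1.000000, coefficient = 1
x_1 = 0.8750, f(x_1) = 1.765625, coefficient = 4
x_2 = 1.7500, f(x_2) = 4.062500, coefficient = 1

I ≈ (0.875000/3) × 12.125000 = 3.536458
Exact value: 3.536458
Error: 0.000000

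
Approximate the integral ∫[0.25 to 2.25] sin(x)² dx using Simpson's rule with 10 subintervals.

f(x) = sin(x)²
a = 0.25, b = 2.25, n = 10
h = (b - a)/n = 0.200000

Simpson's rule: (h/3)[f(x₀) + 4f(x₁) + 2f(x₂) + ... + f(xₙ)]

x_0 = 0.2500, f(x_0) = 0.061209, coefficient = 1
x_1 = 0.4500, f(x_1) = 0.189195, coefficient = 4
x_2 = 0.6500, f(x_2) = 0.366251, coefficient = 2
x_3 = 0.8500, f(x_3) = 0.564422, coefficient = 4
x_4 = 1.0500, f(x_4) = 0.752423, coefficient = 2
x_5 = 1.2500, f(x_5) = 0.900572, coefficient = 4
x_6 = 1.4500, f(x_6) = 0.985479, coefficient = 2
x_7 = 1.6500, f(x_7) = 0.993740, coefficient = 4
x_8 = 1.8500, f(x_8) = 0.924050, coefficient = 2
x_9 = 2.0500, f(x_9) = 0.787412, coefficient = 4
x_10 = 2.2500, f(x_10) = 0.605398, coefficient = 1

I ≈ (0.200000/3) × 20.464376 = 1.364292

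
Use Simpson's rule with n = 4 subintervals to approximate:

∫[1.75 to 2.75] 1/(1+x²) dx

f(x) = 1/(1+x²)
a = 1.75, b = 2.75, n = 4
h = (b - a)/n = 0.250000

Simpson's rule: (h/3)[f(x₀) + 4f(x₁) + 2f(x₂) + ... + f(xₙ)]

x_0 = 1.7500, f(x_0) = 0.246154, coefficient = 1
x_1 = 2.0000, f(x_1) = 0.200000, coefficient = 4
x_2 = 2.2500, f(x_2) = 0.164948, coefficient = 2
x_3 = 2.5000, f(x_3) = 0.137931, coefficient = 4
x_4 = 2.7500, f(x_4) = 0.116788, coefficient = 1

I ≈ (0.250000/3) × 2.044563 = 0.170380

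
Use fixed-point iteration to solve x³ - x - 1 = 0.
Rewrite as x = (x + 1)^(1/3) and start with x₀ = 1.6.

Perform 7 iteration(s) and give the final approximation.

Equation: x³ - x - 1 = 0
Fixed-point form: x = (x + 1)^(1/3)
x₀ = 1.6

x_1 = g(1.600000) = 1.375069
x_2 = g(1.375069) = 1.334214
x_3 = g(1.334214) = 1.326519
x_4 = g(1.326519) = 1.325060
x_5 = g(1.325060) = 1.324783
x_6 = g(1.324783) = 1.324730
x_7 = g(1.324730) = 1.324720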